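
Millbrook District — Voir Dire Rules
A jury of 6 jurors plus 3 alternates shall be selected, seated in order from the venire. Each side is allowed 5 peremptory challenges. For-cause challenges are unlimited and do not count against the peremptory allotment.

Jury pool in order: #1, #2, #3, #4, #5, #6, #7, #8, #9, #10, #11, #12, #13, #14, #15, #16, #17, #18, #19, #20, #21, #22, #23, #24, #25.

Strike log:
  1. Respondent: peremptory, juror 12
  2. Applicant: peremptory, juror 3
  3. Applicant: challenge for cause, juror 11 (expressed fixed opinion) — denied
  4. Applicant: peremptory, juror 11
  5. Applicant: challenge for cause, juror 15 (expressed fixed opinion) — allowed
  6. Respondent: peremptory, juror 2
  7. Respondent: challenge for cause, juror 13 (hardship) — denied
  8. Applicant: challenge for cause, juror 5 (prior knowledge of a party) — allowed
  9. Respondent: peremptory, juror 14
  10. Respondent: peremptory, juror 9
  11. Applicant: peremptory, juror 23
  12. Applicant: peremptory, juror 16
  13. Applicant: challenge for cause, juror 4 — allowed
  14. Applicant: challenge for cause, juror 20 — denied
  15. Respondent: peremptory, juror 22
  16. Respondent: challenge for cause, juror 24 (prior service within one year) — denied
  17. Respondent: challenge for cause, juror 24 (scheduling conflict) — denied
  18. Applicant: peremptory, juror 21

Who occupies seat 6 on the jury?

Removed: #2, #3, #4, #5, #9, #11, #12, #14, #15, #16, #21, #22, #23. (#13, #20, #24 stay — for-cause denied.)
Seating in order: seats 1–6 → #1, #6, #7, #8, #10, #13; alternates → #17, #18, #19.
So seat 6 is #13.

13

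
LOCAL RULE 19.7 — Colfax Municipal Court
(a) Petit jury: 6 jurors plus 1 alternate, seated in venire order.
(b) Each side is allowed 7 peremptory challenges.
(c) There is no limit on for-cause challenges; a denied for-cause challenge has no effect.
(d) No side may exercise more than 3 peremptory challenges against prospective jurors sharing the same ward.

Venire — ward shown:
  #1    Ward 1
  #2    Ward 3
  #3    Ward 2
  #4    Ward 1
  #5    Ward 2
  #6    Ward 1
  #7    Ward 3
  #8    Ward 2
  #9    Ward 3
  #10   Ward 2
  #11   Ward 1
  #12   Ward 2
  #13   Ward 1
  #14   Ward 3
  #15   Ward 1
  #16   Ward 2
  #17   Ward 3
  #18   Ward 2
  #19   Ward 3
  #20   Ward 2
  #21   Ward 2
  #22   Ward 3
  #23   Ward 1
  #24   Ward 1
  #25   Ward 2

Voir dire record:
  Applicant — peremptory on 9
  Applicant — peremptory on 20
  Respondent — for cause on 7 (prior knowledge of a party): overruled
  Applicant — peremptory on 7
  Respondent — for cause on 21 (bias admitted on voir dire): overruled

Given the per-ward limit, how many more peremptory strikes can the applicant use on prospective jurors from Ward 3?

Applicant peremptories so far: #9, #20, #7 — 3 of 7 used, 4 left overall.
Against Ward 3: #9, #7 — 2 used; per-ward cap 3 leaves 1.
Binding limit: min(4, 1) = 1.

1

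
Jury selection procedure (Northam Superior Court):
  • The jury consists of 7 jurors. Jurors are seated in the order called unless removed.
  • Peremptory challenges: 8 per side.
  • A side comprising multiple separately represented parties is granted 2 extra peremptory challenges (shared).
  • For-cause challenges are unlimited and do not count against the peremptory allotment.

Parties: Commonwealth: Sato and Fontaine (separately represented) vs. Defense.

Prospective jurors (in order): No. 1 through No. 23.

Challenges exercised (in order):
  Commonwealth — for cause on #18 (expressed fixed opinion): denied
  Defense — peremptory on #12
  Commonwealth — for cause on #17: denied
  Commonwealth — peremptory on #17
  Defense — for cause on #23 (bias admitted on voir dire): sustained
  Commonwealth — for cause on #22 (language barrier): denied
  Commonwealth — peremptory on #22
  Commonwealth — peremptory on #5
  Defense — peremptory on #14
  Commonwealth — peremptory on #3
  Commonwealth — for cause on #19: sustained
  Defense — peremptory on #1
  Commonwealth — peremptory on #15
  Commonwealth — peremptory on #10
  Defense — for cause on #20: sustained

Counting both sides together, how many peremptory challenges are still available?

9

Commonwealth allotment: 8 base + 2 multi-party = 10. Defense allotment: 8.
Commonwealth peremptories used: #17, #22, #5, #3, #15, #10 — 6 (for-cause on #18, #17, #22, #19 don't count).
Defense peremptories used: #12, #14, #1 — 3 (for-cause on #23, #20 don't count).
Remaining: (10 − 6) + (8 − 3) = 9.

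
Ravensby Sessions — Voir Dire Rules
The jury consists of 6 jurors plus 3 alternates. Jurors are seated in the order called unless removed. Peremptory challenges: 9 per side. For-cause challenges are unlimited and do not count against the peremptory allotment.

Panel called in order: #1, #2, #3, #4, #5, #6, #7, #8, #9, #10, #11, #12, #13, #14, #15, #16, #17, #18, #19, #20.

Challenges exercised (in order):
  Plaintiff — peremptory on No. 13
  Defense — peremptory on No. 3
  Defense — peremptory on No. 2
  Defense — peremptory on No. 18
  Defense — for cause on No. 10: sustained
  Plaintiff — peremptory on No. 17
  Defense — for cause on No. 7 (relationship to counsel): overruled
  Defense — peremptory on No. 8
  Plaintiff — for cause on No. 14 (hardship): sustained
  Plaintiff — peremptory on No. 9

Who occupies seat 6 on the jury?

11

Removed: #2, #3, #8, #9, #10, #13, #14, #17, #18. (#7 stays — for-cause denied.)
Seating in order: seats 1–6 → #1, #4, #5, #6, #7, #11; alternates → #12, #15, #16.
So seat 6 is #11.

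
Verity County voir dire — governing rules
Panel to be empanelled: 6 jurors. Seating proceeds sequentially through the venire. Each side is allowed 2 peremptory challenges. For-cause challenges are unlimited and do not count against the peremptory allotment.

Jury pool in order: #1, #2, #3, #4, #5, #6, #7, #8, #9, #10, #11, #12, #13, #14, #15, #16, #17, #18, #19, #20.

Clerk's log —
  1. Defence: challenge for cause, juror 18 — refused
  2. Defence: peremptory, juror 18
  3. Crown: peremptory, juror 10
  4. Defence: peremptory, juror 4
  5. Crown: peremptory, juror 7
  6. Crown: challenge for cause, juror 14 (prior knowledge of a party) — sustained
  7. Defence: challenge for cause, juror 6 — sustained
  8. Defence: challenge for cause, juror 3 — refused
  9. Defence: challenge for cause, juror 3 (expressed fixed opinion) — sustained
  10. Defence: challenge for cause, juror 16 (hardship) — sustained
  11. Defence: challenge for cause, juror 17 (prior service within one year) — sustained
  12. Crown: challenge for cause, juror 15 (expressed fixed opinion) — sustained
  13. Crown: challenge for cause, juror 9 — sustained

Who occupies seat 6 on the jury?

Removed: #3, #4, #6, #7, #9, #10, #14, #15, #16, #17, #18.
Seating in order: seats 1–6 → #1, #2, #5, #8, #11, #12.
So seat 6 is #12.

12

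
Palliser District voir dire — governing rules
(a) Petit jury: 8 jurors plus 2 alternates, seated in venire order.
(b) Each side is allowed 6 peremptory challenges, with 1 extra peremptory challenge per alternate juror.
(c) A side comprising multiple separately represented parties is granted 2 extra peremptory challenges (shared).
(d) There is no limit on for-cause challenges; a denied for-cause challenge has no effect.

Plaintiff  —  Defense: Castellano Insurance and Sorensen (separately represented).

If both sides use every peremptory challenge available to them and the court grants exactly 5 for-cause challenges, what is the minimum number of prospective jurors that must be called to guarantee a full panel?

Seats to fill: 8 + 2 alternates = 10.
Peremptories — Plaintiff: 6 + 1×2 = 8; Defense: 6 + 1×2 + 2 = 10; total 18.
For-cause removals: 5.
Minimum venire: 10 + 18 + 5 = 33.

33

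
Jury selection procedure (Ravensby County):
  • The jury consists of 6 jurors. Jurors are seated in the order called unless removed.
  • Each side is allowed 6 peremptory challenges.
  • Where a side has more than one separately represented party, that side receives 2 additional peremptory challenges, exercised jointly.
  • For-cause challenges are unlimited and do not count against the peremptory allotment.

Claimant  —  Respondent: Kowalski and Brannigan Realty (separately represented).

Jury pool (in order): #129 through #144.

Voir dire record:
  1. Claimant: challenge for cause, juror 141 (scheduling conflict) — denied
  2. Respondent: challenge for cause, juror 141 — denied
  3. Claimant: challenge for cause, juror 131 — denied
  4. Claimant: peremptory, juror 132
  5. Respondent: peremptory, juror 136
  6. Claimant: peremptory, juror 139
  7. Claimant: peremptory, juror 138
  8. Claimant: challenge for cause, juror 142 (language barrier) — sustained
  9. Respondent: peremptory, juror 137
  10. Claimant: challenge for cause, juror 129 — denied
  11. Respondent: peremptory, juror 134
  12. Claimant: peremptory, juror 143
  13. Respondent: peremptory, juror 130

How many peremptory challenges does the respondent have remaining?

4

Respondent allotment: 6 base + 2 multi-party = 8.
Respondent peremptories used: #136, #137, #134, #130 — 4 (the for-cause on #141 doesn't count).
Remaining: 8 − 4 = 4.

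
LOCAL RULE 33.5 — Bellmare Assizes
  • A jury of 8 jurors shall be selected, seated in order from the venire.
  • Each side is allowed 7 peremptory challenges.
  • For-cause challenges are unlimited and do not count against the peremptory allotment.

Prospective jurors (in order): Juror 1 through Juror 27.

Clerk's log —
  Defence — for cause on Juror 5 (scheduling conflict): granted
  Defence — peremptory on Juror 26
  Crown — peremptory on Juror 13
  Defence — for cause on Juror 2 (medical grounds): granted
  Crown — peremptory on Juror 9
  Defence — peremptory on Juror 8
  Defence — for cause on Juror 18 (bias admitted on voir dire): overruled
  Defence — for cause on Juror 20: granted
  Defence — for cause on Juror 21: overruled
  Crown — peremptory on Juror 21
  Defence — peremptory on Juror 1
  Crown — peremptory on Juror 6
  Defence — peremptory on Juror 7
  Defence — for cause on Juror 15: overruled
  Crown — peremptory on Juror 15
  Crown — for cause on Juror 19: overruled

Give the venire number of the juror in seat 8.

Removed: #1, #2, #5, #6, #7, #8, #9, #13, #15, #20, #21, #26. (#18, #19 stay — for-cause denied.)
Seating in order: seats 1–8 → #3, #4, #10, #11, #12, #14, #16, #17.
So seat 8 is #17.

17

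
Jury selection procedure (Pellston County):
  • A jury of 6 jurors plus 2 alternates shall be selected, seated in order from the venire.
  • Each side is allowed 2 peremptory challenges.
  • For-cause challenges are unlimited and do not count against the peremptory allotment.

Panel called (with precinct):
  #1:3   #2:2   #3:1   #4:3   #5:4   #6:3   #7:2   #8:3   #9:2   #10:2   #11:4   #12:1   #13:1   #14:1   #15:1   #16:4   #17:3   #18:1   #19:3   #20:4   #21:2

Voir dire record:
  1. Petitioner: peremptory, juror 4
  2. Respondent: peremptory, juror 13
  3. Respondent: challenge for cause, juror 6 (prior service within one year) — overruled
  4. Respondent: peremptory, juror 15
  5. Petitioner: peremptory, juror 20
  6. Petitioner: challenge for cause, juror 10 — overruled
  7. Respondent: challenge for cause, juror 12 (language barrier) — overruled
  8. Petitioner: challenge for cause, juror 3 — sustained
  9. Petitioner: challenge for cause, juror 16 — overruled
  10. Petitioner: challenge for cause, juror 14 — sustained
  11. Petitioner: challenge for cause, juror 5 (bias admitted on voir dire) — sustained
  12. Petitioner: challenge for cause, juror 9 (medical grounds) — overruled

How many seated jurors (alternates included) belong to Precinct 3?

3

Removed: #3, #4, #5, #13, #14, #15, #20.
Seated (8 incl. alternates): #1, #2, #6, #7, #8, #9, #10, #11.
Of those, in Precinct 3: #1, #6, #8 → 3.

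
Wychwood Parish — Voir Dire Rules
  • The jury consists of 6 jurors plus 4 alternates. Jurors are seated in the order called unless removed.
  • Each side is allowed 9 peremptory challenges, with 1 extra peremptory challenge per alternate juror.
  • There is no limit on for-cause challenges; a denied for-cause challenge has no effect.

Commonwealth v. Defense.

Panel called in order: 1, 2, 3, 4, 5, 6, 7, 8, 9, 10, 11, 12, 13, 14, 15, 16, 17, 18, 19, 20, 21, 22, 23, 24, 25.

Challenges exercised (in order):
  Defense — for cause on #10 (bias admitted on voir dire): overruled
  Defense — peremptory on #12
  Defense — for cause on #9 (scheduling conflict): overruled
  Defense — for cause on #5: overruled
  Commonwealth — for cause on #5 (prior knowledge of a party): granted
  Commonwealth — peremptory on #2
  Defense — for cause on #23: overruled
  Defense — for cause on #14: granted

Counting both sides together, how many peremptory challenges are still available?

Commonwealth allotment: 9 base + 1 × 4 alternates = 13. Defense allotment: 9 base + 1 × 4 alternates = 13.
Commonwealth peremptories used: #2 — 1 (the for-cause on #5 doesn't count).
Defense peremptories used: #12 — 1 (for-cause on #10, #9, #5, #23, #14 don't count).
Remaining: (13 − 1) + (13 − 1) = 24.

24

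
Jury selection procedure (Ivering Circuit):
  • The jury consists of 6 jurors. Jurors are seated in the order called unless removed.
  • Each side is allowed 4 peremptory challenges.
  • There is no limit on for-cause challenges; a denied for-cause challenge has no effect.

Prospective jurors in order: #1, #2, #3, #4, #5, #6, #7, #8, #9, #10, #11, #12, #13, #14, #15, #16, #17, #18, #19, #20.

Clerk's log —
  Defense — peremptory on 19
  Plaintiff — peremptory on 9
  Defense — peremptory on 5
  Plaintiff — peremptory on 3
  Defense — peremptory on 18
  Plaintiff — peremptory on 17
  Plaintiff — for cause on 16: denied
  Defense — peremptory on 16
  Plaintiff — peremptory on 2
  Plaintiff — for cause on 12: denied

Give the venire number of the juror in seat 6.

Removed: #2, #3, #5, #9, #16, #17, #18, #19. (#12 stays — for-cause denied.)
Filling seats in venire order through position 6: #1, #4, #6, #7, #8, #10.
So seat 6 is #10.

10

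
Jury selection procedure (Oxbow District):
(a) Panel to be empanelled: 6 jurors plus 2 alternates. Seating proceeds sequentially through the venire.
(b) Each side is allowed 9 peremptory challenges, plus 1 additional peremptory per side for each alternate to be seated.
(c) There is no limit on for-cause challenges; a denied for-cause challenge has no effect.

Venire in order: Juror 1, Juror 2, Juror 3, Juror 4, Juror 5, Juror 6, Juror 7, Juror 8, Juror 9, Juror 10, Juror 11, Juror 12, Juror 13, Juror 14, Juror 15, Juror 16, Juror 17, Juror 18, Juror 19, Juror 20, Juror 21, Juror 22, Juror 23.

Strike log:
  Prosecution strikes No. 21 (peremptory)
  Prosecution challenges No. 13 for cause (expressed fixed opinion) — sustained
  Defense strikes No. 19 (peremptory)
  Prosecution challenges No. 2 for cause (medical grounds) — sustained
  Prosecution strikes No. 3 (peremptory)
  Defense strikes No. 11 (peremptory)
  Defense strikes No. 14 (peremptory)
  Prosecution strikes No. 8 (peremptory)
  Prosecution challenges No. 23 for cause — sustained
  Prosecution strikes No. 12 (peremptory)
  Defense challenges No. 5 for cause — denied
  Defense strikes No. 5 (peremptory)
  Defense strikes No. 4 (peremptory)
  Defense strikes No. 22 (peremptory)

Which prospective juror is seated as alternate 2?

Removed: #2, #3, #4, #5, #8, #11, #12, #13, #14, #19, #21, #22, #23.
Seating in order: seats 1–6 → #1, #6, #7, #9, #10, #15; alternates → #16, #17.
So alternate 2 is #17.

17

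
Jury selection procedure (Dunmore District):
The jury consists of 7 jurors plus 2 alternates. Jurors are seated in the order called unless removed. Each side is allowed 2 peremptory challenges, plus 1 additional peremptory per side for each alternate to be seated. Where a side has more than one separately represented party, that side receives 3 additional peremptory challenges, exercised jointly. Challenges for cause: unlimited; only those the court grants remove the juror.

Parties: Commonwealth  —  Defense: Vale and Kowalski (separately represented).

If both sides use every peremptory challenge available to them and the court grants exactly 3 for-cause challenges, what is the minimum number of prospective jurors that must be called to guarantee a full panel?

23

Seats to fill: 7 + 2 alternates = 9.
Peremptories — Commonwealth: 2 + 1×2 = 4; Defense: 2 + 1×2 + 3 = 7; total 11.
For-cause removals: 3.
Minimum venire: 9 + 11 + 3 = 23.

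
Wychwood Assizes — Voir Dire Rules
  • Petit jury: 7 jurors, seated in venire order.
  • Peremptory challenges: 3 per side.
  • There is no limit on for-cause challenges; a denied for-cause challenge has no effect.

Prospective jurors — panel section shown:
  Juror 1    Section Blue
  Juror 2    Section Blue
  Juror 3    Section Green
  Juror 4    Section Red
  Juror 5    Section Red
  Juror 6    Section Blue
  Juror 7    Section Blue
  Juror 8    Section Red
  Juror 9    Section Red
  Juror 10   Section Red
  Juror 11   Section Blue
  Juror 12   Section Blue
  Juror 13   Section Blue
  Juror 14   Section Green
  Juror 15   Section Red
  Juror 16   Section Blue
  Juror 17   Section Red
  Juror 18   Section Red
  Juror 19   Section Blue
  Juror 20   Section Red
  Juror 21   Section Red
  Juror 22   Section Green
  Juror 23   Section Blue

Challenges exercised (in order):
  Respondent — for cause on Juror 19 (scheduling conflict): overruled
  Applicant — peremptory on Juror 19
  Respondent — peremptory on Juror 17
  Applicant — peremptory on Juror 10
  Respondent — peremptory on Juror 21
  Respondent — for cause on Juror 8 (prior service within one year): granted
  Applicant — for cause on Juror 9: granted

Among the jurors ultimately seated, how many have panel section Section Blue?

Removed: #8, #9, #10, #17, #19, #21.
Seated jurors 1–7: #1, #2, #3, #4, #5, #6, #7.
Of those, in Section Blue: #1, #2, #6, #7 → 4.

4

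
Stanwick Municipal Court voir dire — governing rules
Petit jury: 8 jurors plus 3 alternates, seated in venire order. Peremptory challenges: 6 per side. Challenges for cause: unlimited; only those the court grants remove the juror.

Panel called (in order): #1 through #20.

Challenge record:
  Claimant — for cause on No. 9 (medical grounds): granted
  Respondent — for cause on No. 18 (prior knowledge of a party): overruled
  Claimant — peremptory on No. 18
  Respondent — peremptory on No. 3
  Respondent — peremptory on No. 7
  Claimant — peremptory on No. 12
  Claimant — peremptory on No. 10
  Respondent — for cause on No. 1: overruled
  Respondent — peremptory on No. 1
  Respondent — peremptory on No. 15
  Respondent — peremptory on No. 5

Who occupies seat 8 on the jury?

Removed: #1, #3, #5, #7, #9, #10, #12, #15, #18.
Seating in order: seats 1–8 → #2, #4, #6, #8, #11, #13, #14, #16; alternates → #17, #19, #20.
So seat 8 is #16.

16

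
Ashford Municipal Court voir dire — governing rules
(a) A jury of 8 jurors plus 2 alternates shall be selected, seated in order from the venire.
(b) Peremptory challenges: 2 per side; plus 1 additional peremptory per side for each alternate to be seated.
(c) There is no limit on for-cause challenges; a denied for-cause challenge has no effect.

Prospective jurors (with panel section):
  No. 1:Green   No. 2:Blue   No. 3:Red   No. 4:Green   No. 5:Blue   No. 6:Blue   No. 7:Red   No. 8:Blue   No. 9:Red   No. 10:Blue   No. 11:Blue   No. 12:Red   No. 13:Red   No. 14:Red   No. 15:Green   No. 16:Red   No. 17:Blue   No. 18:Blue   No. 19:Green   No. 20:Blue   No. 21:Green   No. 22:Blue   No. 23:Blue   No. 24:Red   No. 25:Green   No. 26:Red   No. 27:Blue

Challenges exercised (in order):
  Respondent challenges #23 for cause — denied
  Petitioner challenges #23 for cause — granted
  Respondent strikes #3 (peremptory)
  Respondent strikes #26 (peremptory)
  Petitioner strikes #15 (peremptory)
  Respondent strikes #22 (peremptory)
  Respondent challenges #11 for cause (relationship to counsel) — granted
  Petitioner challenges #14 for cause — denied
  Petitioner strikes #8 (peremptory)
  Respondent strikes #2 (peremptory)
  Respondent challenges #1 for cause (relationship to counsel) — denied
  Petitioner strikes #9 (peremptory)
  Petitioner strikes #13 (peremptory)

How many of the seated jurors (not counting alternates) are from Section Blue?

Removed: #2, #3, #8, #9, #11, #13, #15, #22, #23, #26.
Seated jurors 1–8: #1, #4, #5, #6, #7, #10, #12, #14 (alternates #16, #17 not counted).
Of those, in Section Blue: #5, #6, #10 → 3.

3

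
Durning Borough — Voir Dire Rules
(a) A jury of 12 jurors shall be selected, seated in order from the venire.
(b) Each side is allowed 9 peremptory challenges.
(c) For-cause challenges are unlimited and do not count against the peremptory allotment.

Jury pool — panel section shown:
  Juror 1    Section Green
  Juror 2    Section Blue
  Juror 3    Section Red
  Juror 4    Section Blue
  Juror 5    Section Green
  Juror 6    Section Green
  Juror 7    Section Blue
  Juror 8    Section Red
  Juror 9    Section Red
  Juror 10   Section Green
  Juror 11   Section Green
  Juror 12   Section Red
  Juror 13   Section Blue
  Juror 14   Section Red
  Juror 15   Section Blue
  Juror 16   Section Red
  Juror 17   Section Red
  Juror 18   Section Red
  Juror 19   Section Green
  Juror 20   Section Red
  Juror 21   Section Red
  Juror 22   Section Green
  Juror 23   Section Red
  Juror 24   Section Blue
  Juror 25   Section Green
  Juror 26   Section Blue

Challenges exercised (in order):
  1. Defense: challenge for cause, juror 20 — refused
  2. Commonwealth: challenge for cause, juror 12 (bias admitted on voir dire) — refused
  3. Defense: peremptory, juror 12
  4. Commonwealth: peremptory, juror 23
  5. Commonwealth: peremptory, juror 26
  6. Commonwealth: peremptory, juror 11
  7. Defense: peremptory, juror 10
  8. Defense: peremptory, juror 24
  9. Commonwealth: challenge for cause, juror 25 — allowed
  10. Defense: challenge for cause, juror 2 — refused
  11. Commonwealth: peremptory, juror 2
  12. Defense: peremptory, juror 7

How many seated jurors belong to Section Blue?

Removed: #2, #7, #10, #11, #12, #23, #24, #25, #26.
Seated jurors 1–12: #1, #3, #4, #5, #6, #8, #9, #13, #14, #15, #16, #17.
Of those, in Section Blue: #4, #13, #15 → 3.

3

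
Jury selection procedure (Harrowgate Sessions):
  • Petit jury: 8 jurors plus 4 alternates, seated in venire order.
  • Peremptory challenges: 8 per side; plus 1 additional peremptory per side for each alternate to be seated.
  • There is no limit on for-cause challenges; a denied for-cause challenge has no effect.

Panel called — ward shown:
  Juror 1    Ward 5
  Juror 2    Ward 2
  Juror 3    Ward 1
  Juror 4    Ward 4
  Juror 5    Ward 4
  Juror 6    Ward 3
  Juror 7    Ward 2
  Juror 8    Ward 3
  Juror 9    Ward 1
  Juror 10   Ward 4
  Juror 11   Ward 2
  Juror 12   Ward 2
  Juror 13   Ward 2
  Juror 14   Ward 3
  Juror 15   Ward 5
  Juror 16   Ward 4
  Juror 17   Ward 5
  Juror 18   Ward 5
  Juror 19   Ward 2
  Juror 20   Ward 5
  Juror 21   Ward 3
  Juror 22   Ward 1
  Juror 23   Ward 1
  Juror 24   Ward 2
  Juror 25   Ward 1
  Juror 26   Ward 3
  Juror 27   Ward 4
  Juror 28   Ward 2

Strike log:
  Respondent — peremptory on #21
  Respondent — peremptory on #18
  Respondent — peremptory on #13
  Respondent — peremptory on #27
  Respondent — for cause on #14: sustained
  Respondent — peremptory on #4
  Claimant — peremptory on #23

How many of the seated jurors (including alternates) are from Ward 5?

2

Removed: #4, #13, #14, #18, #21, #23, #27.
Seated (12 incl. alternates): #1, #2, #3, #5, #6, #7, #8, #9, #10, #11, #12, #15.
Of those, in Ward 5: #1, #15 → 2.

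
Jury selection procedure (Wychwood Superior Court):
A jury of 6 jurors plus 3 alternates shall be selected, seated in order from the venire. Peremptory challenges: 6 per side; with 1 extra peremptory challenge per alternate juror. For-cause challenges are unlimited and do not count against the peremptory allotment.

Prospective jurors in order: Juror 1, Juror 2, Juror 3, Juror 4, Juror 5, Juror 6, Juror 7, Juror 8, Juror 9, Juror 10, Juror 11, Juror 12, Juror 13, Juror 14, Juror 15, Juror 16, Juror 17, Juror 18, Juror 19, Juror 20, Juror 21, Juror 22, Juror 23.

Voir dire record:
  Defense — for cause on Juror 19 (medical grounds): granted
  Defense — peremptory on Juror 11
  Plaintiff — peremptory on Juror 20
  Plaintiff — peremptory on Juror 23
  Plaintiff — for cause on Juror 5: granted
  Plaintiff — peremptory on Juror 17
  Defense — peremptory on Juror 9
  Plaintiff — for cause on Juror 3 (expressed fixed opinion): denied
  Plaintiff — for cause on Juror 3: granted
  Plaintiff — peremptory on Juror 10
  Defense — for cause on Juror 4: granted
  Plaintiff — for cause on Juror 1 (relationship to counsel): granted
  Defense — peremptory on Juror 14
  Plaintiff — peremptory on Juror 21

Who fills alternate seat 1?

15

Removed: #1, #3, #4, #5, #9, #10, #11, #14, #17, #19, #20, #21, #23.
Seating in order: seats 1–6 → #2, #6, #7, #8, #12, #13; alternates → #15, #16, #18.
So alternate 1 is #15.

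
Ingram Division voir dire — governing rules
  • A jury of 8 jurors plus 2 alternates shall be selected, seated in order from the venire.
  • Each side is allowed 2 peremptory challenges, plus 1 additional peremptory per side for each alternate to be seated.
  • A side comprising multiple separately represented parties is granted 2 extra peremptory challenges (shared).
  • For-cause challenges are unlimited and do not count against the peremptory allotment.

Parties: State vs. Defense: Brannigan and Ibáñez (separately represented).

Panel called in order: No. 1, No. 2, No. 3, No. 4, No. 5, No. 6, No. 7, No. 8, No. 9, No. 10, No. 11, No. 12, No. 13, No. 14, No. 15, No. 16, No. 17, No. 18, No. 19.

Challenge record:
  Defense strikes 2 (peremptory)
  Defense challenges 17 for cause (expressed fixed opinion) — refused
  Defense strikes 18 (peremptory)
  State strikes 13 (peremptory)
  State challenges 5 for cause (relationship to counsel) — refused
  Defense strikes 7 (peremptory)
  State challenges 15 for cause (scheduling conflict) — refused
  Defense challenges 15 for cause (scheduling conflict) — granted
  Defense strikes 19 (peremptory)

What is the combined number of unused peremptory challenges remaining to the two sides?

State allotment: 2 base + 1 × 2 alternates = 4. Defense allotment: 2 base + 1 × 2 alternates + 2 multi-party = 6.
State peremptories used: #13 — 1 (for-cause on #5, #15 don't count).
Defense peremptories used: #2, #18, #7, #19 — 4 (for-cause on #17, #15 don't count).
Remaining: (4 − 1) + (6 − 4) = 5.

5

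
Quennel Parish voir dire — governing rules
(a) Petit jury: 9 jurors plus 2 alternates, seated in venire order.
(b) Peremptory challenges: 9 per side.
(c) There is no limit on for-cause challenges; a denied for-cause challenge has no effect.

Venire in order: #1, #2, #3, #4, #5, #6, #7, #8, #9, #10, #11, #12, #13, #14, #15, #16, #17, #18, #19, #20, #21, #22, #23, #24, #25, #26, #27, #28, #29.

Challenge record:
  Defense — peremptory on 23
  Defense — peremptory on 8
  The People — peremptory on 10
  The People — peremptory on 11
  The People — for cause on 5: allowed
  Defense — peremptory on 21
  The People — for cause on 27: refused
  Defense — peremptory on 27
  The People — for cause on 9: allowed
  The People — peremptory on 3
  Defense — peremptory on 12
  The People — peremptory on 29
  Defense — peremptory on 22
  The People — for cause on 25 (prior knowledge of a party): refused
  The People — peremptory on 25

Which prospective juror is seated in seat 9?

16

Removed: #3, #5, #8, #9, #10, #11, #12, #21, #22, #23, #25, #27, #29.
Filling seats in venire order through position 9: #1, #2, #4, #6, #7, #13, #14, #15, #16.
So seat 9 is #16.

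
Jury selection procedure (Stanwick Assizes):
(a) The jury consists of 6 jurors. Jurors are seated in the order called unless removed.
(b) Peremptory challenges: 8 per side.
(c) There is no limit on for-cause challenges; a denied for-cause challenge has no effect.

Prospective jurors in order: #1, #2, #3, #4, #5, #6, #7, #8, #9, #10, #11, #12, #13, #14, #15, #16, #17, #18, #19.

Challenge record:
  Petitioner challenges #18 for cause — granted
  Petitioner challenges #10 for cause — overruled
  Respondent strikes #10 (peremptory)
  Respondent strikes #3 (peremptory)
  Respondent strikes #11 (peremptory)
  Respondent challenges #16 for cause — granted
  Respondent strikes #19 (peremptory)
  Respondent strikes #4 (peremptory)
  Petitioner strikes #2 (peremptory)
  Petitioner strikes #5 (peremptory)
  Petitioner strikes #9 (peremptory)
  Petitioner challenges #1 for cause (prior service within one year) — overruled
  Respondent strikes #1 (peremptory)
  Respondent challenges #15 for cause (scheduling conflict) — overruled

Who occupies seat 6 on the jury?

Removed: #1, #2, #3, #4, #5, #9, #10, #11, #16, #18, #19. (#15 stays — for-cause denied.)
Filling seats in venire order through position 6: #6, #7, #8, #12, #13, #14.
So seat 6 is #14.

14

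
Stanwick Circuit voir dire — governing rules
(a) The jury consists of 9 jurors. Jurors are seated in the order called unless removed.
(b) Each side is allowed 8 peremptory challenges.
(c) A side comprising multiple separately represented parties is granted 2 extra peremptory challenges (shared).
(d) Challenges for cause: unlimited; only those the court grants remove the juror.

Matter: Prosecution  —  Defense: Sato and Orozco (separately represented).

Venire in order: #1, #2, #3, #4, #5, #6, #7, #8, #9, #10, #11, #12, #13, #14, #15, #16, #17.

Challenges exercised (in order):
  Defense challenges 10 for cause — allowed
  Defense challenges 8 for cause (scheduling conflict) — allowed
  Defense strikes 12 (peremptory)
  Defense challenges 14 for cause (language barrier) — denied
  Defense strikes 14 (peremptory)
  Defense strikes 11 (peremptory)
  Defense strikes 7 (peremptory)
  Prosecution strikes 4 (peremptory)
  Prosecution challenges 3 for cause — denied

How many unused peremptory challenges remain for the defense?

6

Defense allotment: 8 base + 2 multi-party = 10.
Defense peremptories used: #12, #14, #11, #7 — 4 (for-cause on #10, #8, #14 don't count).
Remaining: 10 − 4 = 6.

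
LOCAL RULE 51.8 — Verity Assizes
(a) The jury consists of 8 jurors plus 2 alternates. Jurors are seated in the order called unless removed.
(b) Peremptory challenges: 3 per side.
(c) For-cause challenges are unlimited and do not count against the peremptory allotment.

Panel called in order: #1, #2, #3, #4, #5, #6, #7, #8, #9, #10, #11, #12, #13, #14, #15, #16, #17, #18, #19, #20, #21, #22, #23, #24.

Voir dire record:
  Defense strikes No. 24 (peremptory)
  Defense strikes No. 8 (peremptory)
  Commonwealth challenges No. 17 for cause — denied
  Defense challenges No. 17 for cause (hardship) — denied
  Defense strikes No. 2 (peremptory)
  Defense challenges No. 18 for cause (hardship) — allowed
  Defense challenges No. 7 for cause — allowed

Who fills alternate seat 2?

13

Removed: #2, #7, #8, #18, #24. (#17 stays — for-cause denied.)
Filling seats in venire order through position 10: #1, #3, #4, #5, #6, #9, #10, #11, #12, #13.
So alternate 2 is #13.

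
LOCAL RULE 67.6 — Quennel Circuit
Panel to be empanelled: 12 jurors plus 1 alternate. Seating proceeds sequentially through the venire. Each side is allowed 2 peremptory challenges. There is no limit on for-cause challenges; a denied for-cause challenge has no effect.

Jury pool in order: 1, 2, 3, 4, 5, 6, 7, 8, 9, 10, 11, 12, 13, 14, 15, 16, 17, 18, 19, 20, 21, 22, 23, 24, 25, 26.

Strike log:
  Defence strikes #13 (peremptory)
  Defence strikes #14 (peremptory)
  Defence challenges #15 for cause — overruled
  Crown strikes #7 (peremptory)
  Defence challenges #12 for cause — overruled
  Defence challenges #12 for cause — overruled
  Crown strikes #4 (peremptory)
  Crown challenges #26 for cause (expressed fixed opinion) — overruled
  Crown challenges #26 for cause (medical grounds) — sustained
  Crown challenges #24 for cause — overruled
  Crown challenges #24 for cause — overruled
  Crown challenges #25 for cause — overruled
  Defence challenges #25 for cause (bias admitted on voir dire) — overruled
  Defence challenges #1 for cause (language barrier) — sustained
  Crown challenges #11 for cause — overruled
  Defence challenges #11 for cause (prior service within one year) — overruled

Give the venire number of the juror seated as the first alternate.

Removed: #1, #4, #7, #13, #14, #26. (#11, #12, #15, #24, #25 stay — for-cause denied.)
Seating in order: seats 1–12 → #2, #3, #5, #6, #8, #9, #10, #11, #12, #15, #16, #17; alternates → #18.
So alternate 1 is #18.

18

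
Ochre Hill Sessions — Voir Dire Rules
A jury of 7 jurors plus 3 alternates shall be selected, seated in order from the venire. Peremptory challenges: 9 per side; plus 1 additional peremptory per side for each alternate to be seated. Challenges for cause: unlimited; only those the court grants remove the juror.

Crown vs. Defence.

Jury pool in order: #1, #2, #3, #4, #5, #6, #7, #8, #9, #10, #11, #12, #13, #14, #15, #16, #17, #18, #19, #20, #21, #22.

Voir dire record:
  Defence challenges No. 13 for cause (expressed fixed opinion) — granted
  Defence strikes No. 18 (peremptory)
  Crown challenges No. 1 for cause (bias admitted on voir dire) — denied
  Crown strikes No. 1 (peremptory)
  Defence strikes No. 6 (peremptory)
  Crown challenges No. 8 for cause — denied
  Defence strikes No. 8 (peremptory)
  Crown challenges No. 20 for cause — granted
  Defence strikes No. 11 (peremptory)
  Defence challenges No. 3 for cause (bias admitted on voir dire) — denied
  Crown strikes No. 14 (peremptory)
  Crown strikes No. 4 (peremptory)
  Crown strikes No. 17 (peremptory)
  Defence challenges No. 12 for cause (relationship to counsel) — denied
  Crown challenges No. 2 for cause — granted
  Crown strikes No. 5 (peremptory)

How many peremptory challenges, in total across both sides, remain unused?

Crown allotment: 9 base + 1 × 3 alternates = 12. Defence allotment: 9 base + 1 × 3 alternates = 12.
Crown peremptories used: #1, #14, #4, #17, #5 — 5 (for-cause on #1, #8, #20, #2 don't count).
Defence peremptories used: #18, #6, #8, #11 — 4 (for-cause on #13, #3, #12 don't count).
Remaining: (12 − 5) + (12 − 4) = 15.

15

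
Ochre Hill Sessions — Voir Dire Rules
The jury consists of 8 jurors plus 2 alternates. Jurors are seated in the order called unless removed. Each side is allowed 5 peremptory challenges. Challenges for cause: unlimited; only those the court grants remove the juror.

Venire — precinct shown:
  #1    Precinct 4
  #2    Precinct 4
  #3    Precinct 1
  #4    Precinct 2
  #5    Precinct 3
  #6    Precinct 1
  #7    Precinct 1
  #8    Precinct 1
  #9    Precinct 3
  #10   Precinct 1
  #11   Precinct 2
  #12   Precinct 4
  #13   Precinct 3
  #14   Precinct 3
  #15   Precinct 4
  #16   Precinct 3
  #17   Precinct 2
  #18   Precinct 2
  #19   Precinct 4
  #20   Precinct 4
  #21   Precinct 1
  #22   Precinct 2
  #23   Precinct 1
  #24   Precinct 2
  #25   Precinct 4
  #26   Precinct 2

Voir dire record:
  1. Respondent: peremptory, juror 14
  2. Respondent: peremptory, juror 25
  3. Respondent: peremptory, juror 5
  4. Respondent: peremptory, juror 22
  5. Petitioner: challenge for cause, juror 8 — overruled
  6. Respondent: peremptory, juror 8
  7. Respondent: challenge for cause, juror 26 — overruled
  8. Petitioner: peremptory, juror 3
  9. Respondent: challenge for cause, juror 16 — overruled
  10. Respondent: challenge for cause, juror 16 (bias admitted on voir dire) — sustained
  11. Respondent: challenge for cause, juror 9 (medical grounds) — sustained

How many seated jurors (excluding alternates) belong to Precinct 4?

Removed: #3, #5, #8, #9, #14, #16, #22, #25.
Seated jurors 1–8: #1, #2, #4, #6, #7, #10, #11, #12 (alternates #13, #15 not counted).
Of those, in Precinct 4: #1, #2, #12 → 3.

3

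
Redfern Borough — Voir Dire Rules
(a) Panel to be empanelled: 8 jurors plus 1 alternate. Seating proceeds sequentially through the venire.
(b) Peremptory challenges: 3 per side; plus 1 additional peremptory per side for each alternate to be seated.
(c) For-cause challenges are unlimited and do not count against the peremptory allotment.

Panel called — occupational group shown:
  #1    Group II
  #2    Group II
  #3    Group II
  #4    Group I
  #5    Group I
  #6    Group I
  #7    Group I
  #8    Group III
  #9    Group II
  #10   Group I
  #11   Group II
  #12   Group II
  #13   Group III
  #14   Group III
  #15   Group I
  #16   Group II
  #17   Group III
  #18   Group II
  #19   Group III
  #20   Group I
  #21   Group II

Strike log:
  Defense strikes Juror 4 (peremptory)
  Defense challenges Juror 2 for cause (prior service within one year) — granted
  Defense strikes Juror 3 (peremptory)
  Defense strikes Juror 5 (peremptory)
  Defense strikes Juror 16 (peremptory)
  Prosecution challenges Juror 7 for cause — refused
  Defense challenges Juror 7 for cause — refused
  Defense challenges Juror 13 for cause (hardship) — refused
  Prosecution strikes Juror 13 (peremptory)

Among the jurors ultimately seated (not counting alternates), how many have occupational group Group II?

4

Removed: #2, #3, #4, #5, #13, #16.
Seated jurors 1–8: #1, #6, #7, #8, #9, #10, #11, #12 (alternates #14 not counted).
Of those, in Group II: #1, #9, #11, #12 → 4.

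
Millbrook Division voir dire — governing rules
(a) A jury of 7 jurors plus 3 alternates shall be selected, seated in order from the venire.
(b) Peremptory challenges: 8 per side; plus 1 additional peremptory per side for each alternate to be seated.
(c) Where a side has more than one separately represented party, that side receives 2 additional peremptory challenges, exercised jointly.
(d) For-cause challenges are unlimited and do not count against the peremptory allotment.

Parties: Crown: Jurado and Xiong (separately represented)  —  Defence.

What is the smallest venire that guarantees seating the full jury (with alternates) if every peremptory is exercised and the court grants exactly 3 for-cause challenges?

37

Seats to fill: 7 + 3 alternates = 10.
Peremptories — Crown: 8 + 1×3 + 2 = 13; Defence: 8 + 1×3 = 11; total 24.
For-cause removals: 3.
Minimum venire: 10 + 24 + 3 = 37.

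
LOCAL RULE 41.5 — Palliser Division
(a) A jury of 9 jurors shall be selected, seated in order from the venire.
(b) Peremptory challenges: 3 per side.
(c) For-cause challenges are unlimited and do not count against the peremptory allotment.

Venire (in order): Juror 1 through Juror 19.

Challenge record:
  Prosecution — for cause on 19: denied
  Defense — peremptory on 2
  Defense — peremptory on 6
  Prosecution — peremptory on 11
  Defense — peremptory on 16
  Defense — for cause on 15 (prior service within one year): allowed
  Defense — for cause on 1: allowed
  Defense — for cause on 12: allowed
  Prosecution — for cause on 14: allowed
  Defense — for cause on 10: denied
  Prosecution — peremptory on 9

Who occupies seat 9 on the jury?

Removed: #1, #2, #6, #9, #11, #12, #14, #15, #16. (#10, #19 stay — for-cause denied.)
Filling seats in venire order through position 9: #3, #4, #5, #7, #8, #10, #13, #17, #18.
So seat 9 is #18.

18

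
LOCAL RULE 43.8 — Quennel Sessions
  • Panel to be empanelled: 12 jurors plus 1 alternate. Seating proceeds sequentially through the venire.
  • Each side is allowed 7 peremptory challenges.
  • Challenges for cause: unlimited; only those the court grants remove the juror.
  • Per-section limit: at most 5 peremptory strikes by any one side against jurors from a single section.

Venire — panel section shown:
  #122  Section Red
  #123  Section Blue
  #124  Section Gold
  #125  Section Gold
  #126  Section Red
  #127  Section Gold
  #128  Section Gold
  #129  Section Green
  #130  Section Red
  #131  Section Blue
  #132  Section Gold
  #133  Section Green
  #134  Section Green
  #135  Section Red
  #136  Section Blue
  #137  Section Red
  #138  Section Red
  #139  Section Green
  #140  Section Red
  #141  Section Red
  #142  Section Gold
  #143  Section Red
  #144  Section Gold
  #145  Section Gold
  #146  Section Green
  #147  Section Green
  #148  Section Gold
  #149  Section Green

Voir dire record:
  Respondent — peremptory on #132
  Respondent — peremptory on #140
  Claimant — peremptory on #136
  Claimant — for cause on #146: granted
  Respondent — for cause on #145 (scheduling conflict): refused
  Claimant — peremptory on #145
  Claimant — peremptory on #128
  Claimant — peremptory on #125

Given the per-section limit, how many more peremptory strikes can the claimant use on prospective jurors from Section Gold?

2

Claimant peremptories so far: #136, #145, #128, #125 — 4 of 7 used, 3 left overall.
Against Section Gold: #145, #128, #125 — 3 used; per-section cap 5 leaves 2.
Binding limit: min(3, 2) = 2.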